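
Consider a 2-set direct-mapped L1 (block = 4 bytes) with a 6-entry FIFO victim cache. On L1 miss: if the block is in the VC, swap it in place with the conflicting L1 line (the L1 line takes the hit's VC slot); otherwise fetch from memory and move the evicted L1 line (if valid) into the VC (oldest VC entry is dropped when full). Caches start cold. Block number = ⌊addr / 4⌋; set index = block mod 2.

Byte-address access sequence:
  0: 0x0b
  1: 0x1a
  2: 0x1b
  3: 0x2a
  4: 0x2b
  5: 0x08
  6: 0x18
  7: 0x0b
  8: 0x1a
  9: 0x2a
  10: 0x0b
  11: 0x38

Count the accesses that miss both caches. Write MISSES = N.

  [0] addr=0xb blk=2 s=0: MISS | VC []
  [1] addr=0x1a blk=6 s=0: MISS | VC [2]
  [2] addr=0x1b blk=6 s=0: L1-HIT | VC [2]
  [3] addr=0x2a blk=10 s=0: MISS | VC [2, 6]
  [4] addr=0x2b blk=10 s=0: L1-HIT | VC [2, 6]
  [5] addr=0x8 blk=2 s=0: VC-HIT | VC [10, 6]
  [6] addr=0x18 blk=6 s=0: VC-HIT | VC [10, 2]
  [7] addr=0xb blk=2 s=0: VC-HIT | VC [10, 6]
  [8] addr=0x1a blk=6 s=0: VC-HIT | VC [10, 2]
  [9] addr=0x2a blk=10 s=0: VC-HIT | VC [6, 2]
  [10] addr=0xb blk=2 s=0: VC-HIT | VC [6, 10]
  [11] addr=0x38 blk=14 s=0: MISS | VC [6, 10, 2]

MISSES = 4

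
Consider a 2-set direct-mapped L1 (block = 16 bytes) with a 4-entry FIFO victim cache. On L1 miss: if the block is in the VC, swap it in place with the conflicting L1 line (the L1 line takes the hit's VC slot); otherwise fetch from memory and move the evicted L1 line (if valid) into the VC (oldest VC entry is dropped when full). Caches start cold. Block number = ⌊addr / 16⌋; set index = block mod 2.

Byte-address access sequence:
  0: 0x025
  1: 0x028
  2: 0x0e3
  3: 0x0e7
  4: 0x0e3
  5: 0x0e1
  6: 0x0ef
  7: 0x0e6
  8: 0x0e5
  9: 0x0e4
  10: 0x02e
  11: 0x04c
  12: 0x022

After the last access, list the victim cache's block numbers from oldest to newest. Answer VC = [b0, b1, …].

0: 0x25 (blk 2, set 0) → MISS  vc=[]
1: 0x28 (blk 2, set 0) → L1-HIT  vc=[]
2: 0xe3 (blk 14, set 0) → MISS  vc=[2]
3: 0xe7 (blk 14, set 0) → L1-HIT  vc=[2]
4: 0xe3 (blk 14, set 0) → L1-HIT  vc=[2]
5: 0xe1 (blk 14, set 0) → L1-HIT  vc=[2]
6: 0xef (blk 14, set 0) → L1-HIT  vc=[2]
7: 0xe6 (blk 14, set 0) → L1-HIT  vc=[2]
8: 0xe5 (blk 14, set 0) → L1-HIT  vc=[2]
9: 0xe4 (blk 14, set 0) → L1-HIT  vc=[2]
10: 0x2e (blk 2, set 0) → VC-HIT  vc=[14]
11: 0x4c (blk 4, set 0) → MISS  vc=[14, 2]
12: 0x22 (blk 2, set 0) → VC-HIT  vc=[14, 4]

VC = [14, 4]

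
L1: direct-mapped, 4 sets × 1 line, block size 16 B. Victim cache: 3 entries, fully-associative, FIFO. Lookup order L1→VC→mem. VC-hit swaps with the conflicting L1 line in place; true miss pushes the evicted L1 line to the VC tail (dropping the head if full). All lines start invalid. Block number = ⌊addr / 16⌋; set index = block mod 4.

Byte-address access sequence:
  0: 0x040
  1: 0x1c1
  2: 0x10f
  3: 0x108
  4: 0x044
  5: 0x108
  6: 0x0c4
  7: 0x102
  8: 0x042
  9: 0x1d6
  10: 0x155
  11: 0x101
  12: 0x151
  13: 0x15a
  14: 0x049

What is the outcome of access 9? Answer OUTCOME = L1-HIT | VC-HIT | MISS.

OUTCOME = MISS

#0 0x40→b4/s0 MISS; vc=[]
#1 0x1c1→b28/s0 MISS; vc=[4]
#2 0x10f→b16/s0 MISS; vc=[4,28]
#3 0x108→b16/s0 L1-HIT; vc=[4,28]
#4 0x44→b4/s0 VC-HIT; vc=[16,28]
#5 0x108→b16/s0 VC-HIT; vc=[4,28]
#6 0xc4→b12/s0 MISS; vc=[4,28,16]
#7 0x102→b16/s0 VC-HIT; vc=[4,28,12]
#8 0x42→b4/s0 VC-HIT; vc=[16,28,12]
#9 0x1d6→b29/s1 MISS; vc=[16,28,12]
#10 0x155→b21/s1 MISS; vc=[28,12,29]
#11 0x101→b16/s0 MISS; vc=[12,29,4]
#12 0x151→b21/s1 L1-HIT; vc=[12,29,4]
#13 0x15a→b21/s1 L1-HIT; vc=[12,29,4]
#14 0x49→b4/s0 VC-HIT; vc=[12,29,16]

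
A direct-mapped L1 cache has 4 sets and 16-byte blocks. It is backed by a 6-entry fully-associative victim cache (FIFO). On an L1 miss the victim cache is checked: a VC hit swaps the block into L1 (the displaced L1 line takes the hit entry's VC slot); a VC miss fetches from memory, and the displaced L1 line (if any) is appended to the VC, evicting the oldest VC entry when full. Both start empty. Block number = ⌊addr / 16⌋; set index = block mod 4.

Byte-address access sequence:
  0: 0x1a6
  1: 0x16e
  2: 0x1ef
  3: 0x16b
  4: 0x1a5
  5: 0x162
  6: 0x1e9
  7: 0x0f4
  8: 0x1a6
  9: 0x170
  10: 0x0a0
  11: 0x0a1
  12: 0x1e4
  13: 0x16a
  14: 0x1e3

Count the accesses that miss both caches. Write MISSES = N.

MISSES = 6

  [0] addr=0x1a6 blk=26 s=2: MISS | VC []
  [1] addr=0x16e blk=22 s=2: MISS | VC [26]
  [2] addr=0x1ef blk=30 s=2: MISS | VC [26, 22]
  [3] addr=0x16b blk=22 s=2: VC-HIT | VC [26, 30]
  [4] addr=0x1a5 blk=26 s=2: VC-HIT | VC [22, 30]
  [5] addr=0x162 blk=22 s=2: VC-HIT | VC [26, 30]
  [6] addr=0x1e9 blk=30 s=2: VC-HIT | VC [26, 22]
  [7] addr=0xf4 blk=15 s=3: MISS | VC [26, 22]
  [8] addr=0x1a6 blk=26 s=2: VC-HIT | VC [30, 22]
  [9] addr=0x170 blk=23 s=3: MISS | VC [30, 22, 15]
  [10] addr=0xa0 blk=10 s=2: MISS | VC [30, 22, 15, 26]
  [11] addr=0xa1 blk=10 s=2: L1-HIT | VC [30, 22, 15, 26]
  [12] addr=0x1e4 blk=30 s=2: VC-HIT | VC [10, 22, 15, 26]
  [13] addr=0x16a blk=22 s=2: VC-HIT | VC [10, 30, 15, 26]
  [14] addr=0x1e3 blk=30 s=2: VC-HIT | VC [10, 22, 15, 26]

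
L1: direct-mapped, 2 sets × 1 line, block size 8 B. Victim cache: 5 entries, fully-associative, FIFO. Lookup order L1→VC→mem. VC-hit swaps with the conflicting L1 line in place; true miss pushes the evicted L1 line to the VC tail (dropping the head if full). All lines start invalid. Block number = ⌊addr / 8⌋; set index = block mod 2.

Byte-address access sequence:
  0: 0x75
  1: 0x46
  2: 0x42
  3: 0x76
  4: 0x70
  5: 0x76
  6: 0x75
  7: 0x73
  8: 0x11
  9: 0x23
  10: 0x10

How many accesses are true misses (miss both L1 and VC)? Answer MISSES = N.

0: 0x75 (blk 14, set 0) → MISS  vc=[]
1: 0x46 (blk 8, set 0) → MISS  vc=[14]
2: 0x42 (blk 8, set 0) → L1-HIT  vc=[14]
3: 0x76 (blk 14, set 0) → VC-HIT  vc=[8]
4: 0x70 (blk 14, set 0) → L1-HIT  vc=[8]
5: 0x76 (blk 14, set 0) → L1-HIT  vc=[8]
6: 0x75 (blk 14, set 0) → L1-HIT  vc=[8]
7: 0x73 (blk 14, set 0) → L1-HIT  vc=[8]
8: 0x11 (blk 2, set 0) → MISS  vc=[8, 14]
9: 0x23 (blk 4, set 0) → MISS  vc=[8, 14, 2]
10: 0x10 (blk 2, set 0) → VC-HIT  vc=[8, 14, 4]

MISSES = 4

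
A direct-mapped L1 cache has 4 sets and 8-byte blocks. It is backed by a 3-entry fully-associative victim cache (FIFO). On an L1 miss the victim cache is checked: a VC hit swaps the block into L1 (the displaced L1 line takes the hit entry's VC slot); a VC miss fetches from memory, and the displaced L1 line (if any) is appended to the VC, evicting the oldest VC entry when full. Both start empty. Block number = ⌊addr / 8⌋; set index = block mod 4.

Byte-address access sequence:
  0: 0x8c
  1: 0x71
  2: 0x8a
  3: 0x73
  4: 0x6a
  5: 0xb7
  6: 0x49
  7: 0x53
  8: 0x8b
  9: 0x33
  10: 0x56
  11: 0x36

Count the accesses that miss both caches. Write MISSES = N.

MISSES = 8

#0 0x8c→b17/s1 MISS; vc=[]
#1 0x71→b14/s2 MISS; vc=[]
#2 0x8a→b17/s1 L1-HIT; vc=[]
#3 0x73→b14/s2 L1-HIT; vc=[]
#4 0x6a→b13/s1 MISS; vc=[17]
#5 0xb7→b22/s2 MISS; vc=[17,14]
#6 0x49→b9/s1 MISS; vc=[17,14,13]
#7 0x53→b10/s2 MISS; vc=[14,13,22]
#8 0x8b→b17/s1 MISS; vc=[13,22,9]
#9 0x33→b6/s2 MISS; vc=[22,9,10]
#10 0x56→b10/s2 VC-HIT; vc=[22,9,6]
#11 0x36→b6/s2 VC-HIT; vc=[22,9,10]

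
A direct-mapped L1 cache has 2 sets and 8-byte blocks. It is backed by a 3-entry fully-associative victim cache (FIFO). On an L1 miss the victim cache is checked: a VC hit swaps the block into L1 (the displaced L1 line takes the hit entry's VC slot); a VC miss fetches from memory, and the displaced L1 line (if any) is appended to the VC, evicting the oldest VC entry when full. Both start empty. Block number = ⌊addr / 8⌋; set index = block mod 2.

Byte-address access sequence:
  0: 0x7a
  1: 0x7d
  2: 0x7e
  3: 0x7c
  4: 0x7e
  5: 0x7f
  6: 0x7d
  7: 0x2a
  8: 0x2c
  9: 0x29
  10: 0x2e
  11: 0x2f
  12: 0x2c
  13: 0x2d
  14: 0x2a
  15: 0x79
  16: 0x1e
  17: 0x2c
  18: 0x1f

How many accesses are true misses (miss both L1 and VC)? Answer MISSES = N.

#0 0x7a→b15/s1 MISS; vc=[]
#1 0x7d→b15/s1 L1-HIT; vc=[]
#2 0x7e→b15/s1 L1-HIT; vc=[]
#3 0x7c→b15/s1 L1-HIT; vc=[]
#4 0x7e→b15/s1 L1-HIT; vc=[]
#5 0x7f→b15/s1 L1-HIT; vc=[]
#6 0x7d→b15/s1 L1-HIT; vc=[]
#7 0x2a→b5/s1 MISS; vc=[15]
#8 0x2c→b5/s1 L1-HIT; vc=[15]
#9 0x29→b5/s1 L1-HIT; vc=[15]
#10 0x2e→b5/s1 L1-HIT; vc=[15]
#11 0x2f→b5/s1 L1-HIT; vc=[15]
#12 0x2c→b5/s1 L1-HIT; vc=[15]
#13 0x2d→b5/s1 L1-HIT; vc=[15]
#14 0x2a→b5/s1 L1-HIT; vc=[15]
#15 0x79→b15/s1 VC-HIT; vc=[5]
#16 0x1e→b3/s1 MISS; vc=[5,15]
#17 0x2c→b5/s1 VC-HIT; vc=[3,15]
#18 0x1f→b3/s1 VC-HIT; vc=[5,15]

MISSES = 3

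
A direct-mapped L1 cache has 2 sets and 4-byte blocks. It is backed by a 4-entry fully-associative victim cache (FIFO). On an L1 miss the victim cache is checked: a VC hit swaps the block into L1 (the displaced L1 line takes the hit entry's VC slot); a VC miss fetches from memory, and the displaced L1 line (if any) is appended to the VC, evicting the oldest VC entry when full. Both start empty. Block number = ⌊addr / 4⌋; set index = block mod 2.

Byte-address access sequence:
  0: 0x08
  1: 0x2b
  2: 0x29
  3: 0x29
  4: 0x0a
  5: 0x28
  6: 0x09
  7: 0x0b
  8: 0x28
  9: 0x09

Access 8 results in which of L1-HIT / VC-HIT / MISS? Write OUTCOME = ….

OUTCOME = VC-HIT

#0 0x8→b2/s0 MISS; vc=[]
#1 0x2b→b10/s0 MISS; vc=[2]
#2 0x29→b10/s0 L1-HIT; vc=[2]
#3 0x29→b10/s0 L1-HIT; vc=[2]
#4 0xa→b2/s0 VC-HIT; vc=[10]
#5 0x28→b10/s0 VC-HIT; vc=[2]
#6 0x9→b2/s0 VC-HIT; vc=[10]
#7 0xb→b2/s0 L1-HIT; vc=[10]
#8 0x28→b10/s0 VC-HIT; vc=[2]
#9 0x9→b2/s0 VC-HIT; vc=[10]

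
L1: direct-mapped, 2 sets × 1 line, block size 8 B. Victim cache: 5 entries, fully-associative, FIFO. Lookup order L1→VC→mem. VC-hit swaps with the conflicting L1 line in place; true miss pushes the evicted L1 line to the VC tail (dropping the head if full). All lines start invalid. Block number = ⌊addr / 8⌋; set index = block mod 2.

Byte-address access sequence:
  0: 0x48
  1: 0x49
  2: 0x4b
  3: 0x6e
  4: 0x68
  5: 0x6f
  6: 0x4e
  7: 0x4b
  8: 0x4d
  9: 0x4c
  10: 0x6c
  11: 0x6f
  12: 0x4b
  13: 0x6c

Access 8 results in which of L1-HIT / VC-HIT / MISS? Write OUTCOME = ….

#0 0x48→b9/s1 MISS; vc=[]
#1 0x49→b9/s1 L1-HIT; vc=[]
#2 0x4b→b9/s1 L1-HIT; vc=[]
#3 0x6e→b13/s1 MISS; vc=[9]
#4 0x68→b13/s1 L1-HIT; vc=[9]
#5 0x6f→b13/s1 L1-HIT; vc=[9]
#6 0x4e→b9/s1 VC-HIT; vc=[13]
#7 0x4b→b9/s1 L1-HIT; vc=[13]
#8 0x4d→b9/s1 L1-HIT; vc=[13]
#9 0x4c→b9/s1 L1-HIT; vc=[13]
#10 0x6c→b13/s1 VC-HIT; vc=[9]
#11 0x6f→b13/s1 L1-HIT; vc=[9]
#12 0x4b→b9/s1 VC-HIT; vc=[13]
#13 0x6c→b13/s1 VC-HIT; vc=[9]

OUTCOME = L1-HIT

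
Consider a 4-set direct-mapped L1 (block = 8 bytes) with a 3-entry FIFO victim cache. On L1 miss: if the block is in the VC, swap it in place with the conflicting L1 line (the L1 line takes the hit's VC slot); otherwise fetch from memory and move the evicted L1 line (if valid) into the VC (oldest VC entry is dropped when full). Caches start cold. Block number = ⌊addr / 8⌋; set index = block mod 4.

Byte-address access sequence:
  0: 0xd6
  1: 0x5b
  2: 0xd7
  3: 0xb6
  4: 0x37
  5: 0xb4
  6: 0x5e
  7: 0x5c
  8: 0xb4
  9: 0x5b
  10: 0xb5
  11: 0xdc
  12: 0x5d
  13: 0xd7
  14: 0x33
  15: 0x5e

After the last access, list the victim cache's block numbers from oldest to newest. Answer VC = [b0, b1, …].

#0 0xd6→b26/s2 MISS; vc=[]
#1 0x5b→b11/s3 MISS; vc=[]
#2 0xd7→b26/s2 L1-HIT; vc=[]
#3 0xb6→b22/s2 MISS; vc=[26]
#4 0x37→b6/s2 MISS; vc=[26,22]
#5 0xb4→b22/s2 VC-HIT; vc=[26,6]
#6 0x5e→b11/s3 L1-HIT; vc=[26,6]
#7 0x5c→b11/s3 L1-HIT; vc=[26,6]
#8 0xb4→b22/s2 L1-HIT; vc=[26,6]
#9 0x5b→b11/s3 L1-HIT; vc=[26,6]
#10 0xb5→b22/s2 L1-HIT; vc=[26,6]
#11 0xdc→b27/s3 MISS; vc=[26,6,11]
#12 0x5d→b11/s3 VC-HIT; vc=[26,6,27]
#13 0xd7→b26/s2 VC-HIT; vc=[22,6,27]
#14 0x33→b6/s2 VC-HIT; vc=[22,26,27]
#15 0x5e→b11/s3 L1-HIT; vc=[22,26,27]

VC = [22, 26, 27]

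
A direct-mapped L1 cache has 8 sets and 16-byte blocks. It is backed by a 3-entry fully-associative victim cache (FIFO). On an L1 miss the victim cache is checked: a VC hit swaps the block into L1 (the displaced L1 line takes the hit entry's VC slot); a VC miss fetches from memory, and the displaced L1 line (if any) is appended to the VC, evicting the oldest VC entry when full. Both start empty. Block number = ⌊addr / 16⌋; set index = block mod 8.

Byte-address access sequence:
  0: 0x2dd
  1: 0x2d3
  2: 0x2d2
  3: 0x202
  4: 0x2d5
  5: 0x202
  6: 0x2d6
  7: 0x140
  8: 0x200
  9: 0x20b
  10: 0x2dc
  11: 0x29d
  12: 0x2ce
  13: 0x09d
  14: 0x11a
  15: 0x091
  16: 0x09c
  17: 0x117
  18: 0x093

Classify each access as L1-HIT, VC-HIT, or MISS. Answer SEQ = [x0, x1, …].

  [0] addr=0x2dd blk=45 s=5: MISS | VC []
  [1] addr=0x2d3 blk=45 s=5: L1-HIT | VC []
  [2] addr=0x2d2 blk=45 s=5: L1-HIT | VC []
  [3] addr=0x202 blk=32 s=0: MISS | VC []
  [4] addr=0x2d5 blk=45 s=5: L1-HIT | VC []
  [5] addr=0x202 blk=32 s=0: L1-HIT | VC []
  [6] addr=0x2d6 blk=45 s=5: L1-HIT | VC []
  [7] addr=0x140 blk=20 s=4: MISS | VC []
  [8] addr=0x200 blk=32 s=0: L1-HIT | VC []
  [9] addr=0x20b blk=32 s=0: L1-HIT | VC []
  [10] addr=0x2dc blk=45 s=5: L1-HIT | VC []
  [11] addr=0x29d blk=41 s=1: MISS | VC []
  [12] addr=0x2ce blk=44 s=4: MISS | VC [20]
  [13] addr=0x9d blk=9 s=1: MISS | VC [20, 41]
  [14] addr=0x11a blk=17 s=1: MISS | VC [20, 41, 9]
  [15] addr=0x91 blk=9 s=1: VC-HIT | VC [20, 41, 17]
  [16] addr=0x9c blk=9 s=1: L1-HIT | VC [20, 41, 17]
  [17] addr=0x117 blk=17 s=1: VC-HIT | VC [20, 41, 9]
  [18] addr=0x93 blk=9 s=1: VC-HIT | VC [20, 41, 17]

SEQ = [MISS, L1-HIT, L1-HIT, MISS, L1-HIT, L1-HIT, L1-HIT, MISS, L1-HIT, L1-HIT, L1-HIT, MISS, MISS, MISS, MISS, VC-HIT, L1-HIT, VC-HIT, VC-HIT]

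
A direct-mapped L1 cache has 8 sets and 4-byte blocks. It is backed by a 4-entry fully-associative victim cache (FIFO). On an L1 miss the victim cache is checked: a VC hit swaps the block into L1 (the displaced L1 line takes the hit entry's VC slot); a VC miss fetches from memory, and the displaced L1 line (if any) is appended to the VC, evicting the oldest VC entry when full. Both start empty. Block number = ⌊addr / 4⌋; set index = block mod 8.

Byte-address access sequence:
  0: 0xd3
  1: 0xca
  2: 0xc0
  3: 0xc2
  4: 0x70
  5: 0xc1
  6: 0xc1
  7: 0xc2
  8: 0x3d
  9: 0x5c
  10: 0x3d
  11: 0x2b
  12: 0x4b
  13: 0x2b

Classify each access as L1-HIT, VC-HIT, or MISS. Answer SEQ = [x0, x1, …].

SEQ = [MISS, MISS, MISS, L1-HIT, MISS, L1-HIT, L1-HIT, L1-HIT, MISS, MISS, VC-HIT, MISS, MISS, VC-HIT]

#0 0xd3→b52/s4 MISS; vc=[]
#1 0xca→b50/s2 MISS; vc=[]
#2 0xc0→b48/s0 MISS; vc=[]
#3 0xc2→b48/s0 L1-HIT; vc=[]
#4 0x70→b28/s4 MISS; vc=[52]
#5 0xc1→b48/s0 L1-HIT; vc=[52]
#6 0xc1→b48/s0 L1-HIT; vc=[52]
#7 0xc2→b48/s0 L1-HIT; vc=[52]
#8 0x3d→b15/s7 MISS; vc=[52]
#9 0x5c→b23/s7 MISS; vc=[52,15]
#10 0x3d→b15/s7 VC-HIT; vc=[52,23]
#11 0x2b→b10/s2 MISS; vc=[52,23,50]
#12 0x4b→b18/s2 MISS; vc=[52,23,50,10]
#13 0x2b→b10/s2 VC-HIT; vc=[52,23,50,18]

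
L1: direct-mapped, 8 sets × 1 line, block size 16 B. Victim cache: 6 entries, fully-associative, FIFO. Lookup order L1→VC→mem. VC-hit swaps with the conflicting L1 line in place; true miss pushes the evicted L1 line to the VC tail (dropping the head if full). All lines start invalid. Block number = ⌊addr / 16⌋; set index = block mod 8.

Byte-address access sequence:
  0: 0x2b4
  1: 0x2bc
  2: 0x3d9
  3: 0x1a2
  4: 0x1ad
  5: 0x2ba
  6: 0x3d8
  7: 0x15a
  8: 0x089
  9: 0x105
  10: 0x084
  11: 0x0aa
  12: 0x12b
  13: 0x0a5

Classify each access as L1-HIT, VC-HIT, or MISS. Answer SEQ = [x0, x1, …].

0: 0x2b4 (blk 43, set 3) → MISS  vc=[]
1: 0x2bc (blk 43, set 3) → L1-HIT  vc=[]
2: 0x3d9 (blk 61, set 5) → MISS  vc=[]
3: 0x1a2 (blk 26, set 2) → MISS  vc=[]
4: 0x1ad (blk 26, set 2) → L1-HIT  vc=[]
5: 0x2ba (blk 43, set 3) → L1-HIT  vc=[]
6: 0x3d8 (blk 61, set 5) → L1-HIT  vc=[]
7: 0x15a (blk 21, set 5) → MISS  vc=[61]
8: 0x89 (blk 8, set 0) → MISS  vc=[61]
9: 0x105 (blk 16, set 0) → MISS  vc=[61, 8]
10: 0x84 (blk 8, set 0) → VC-HIT  vc=[61, 16]
11: 0xaa (blk 10, set 2) → MISS  vc=[61, 16, 26]
12: 0x12b (blk 18, set 2) → MISS  vc=[61, 16, 26, 10]
13: 0xa5 (blk 10, set 2) → VC-HIT  vc=[61, 16, 26, 18]

SEQ = [MISS, L1-HIT, MISS, MISS, L1-HIT, L1-HIT, L1-HIT, MISS, MISS, MISS, VC-HIT, MISS, MISS, VC-HIT]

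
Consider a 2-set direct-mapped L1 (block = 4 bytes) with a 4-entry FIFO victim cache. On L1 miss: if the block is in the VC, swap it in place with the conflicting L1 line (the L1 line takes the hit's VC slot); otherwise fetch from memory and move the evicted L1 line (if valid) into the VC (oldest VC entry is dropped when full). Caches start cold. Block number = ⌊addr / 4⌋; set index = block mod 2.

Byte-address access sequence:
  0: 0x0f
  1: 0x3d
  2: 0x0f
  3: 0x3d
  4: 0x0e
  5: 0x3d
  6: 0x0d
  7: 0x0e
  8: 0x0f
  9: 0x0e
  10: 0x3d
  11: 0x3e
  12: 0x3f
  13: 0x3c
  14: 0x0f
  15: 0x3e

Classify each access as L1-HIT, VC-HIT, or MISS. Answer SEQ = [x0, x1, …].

SEQ = [MISS, MISS, VC-HIT, VC-HIT, VC-HIT, VC-HIT, VC-HIT, L1-HIT, L1-HIT, L1-HIT, VC-HIT, L1-HIT, L1-HIT, L1-HIT, VC-HIT, VC-HIT]

  [0] addr=0xf blk=3 s=1: MISS | VC []
  [1] addr=0x3d blk=15 s=1: MISS | VC [3]
  [2] addr=0xf blk=3 s=1: VC-HIT | VC [15]
  [3] addr=0x3d blk=15 s=1: VC-HIT | VC [3]
  [4] addr=0xe blk=3 s=1: VC-HIT | VC [15]
  [5] addr=0x3d blk=15 s=1: VC-HIT | VC [3]
  [6] addr=0xd blk=3 s=1: VC-HIT | VC [15]
  [7] addr=0xe blk=3 s=1: L1-HIT | VC [15]
  [8] addr=0xf blk=3 s=1: L1-HIT | VC [15]
  [9] addr=0xe blk=3 s=1: L1-HIT | VC [15]
  [10] addr=0x3d blk=15 s=1: VC-HIT | VC [3]
  [11] addr=0x3e blk=15 s=1: L1-HIT | VC [3]
  [12] addr=0x3f blk=15 s=1: L1-HIT | VC [3]
  [13] addr=0x3c blk=15 s=1: L1-HIT | VC [3]
  [14] addr=0xf blk=3 s=1: VC-HIT | VC [15]
  [15] addr=0x3e blk=15 s=1: VC-HIT | VC [3]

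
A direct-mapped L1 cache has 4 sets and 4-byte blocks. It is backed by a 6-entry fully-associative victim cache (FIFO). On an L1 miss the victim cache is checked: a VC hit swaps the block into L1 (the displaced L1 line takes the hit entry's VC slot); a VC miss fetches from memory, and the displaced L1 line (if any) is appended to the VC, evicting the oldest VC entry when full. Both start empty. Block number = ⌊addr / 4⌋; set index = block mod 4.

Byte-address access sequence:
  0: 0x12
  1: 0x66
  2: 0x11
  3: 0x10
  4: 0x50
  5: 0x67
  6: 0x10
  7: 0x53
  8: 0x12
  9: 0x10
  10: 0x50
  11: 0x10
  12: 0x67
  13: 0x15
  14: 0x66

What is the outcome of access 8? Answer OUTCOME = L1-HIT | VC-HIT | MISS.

  [0] addr=0x12 blk=4 s=0: MISS | VC []
  [1] addr=0x66 blk=25 s=1: MISS | VC []
  [2] addr=0x11 blk=4 s=0: L1-HIT | VC []
  [3] addr=0x10 blk=4 s=0: L1-HIT | VC []
  [4] addr=0x50 blk=20 s=0: MISS | VC [4]
  [5] addr=0x67 blk=25 s=1: L1-HIT | VC [4]
  [6] addr=0x10 blk=4 s=0: VC-HIT | VC [20]
  [7] addr=0x53 blk=20 s=0: VC-HIT | VC [4]
  [8] addr=0x12 blk=4 s=0: VC-HIT | VC [20]
  [9] addr=0x10 blk=4 s=0: L1-HIT | VC [20]
  [10] addr=0x50 blk=20 s=0: VC-HIT | VC [4]
  [11] addr=0x10 blk=4 s=0: VC-HIT | VC [20]
  [12] addr=0x67 blk=25 s=1: L1-HIT | VC [20]
  [13] addr=0x15 blk=5 s=1: MISS | VC [20, 25]
  [14] addr=0x66 blk=25 s=1: VC-HIT | VC [20, 5]

OUTCOME = VC-HIT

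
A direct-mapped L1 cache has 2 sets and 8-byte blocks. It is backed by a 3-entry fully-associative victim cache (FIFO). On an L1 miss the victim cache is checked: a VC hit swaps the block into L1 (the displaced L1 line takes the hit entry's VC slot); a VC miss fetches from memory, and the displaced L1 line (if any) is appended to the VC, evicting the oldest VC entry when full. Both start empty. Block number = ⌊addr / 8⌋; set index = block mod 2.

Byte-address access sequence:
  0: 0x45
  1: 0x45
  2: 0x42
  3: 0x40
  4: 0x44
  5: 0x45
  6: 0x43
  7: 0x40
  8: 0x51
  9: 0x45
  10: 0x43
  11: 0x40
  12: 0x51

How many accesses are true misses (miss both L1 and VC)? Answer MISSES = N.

#0 0x45→b8/s0 MISS; vc=[]
#1 0x45→b8/s0 L1-HIT; vc=[]
#2 0x42→b8/s0 L1-HIT; vc=[]
#3 0x40→b8/s0 L1-HIT; vc=[]
#4 0x44→b8/s0 L1-HIT; vc=[]
#5 0x45→b8/s0 L1-HIT; vc=[]
#6 0x43→b8/s0 L1-HIT; vc=[]
#7 0x40→b8/s0 L1-HIT; vc=[]
#8 0x51→b10/s0 MISS; vc=[8]
#9 0x45→b8/s0 VC-HIT; vc=[10]
#10 0x43→b8/s0 L1-HIT; vc=[10]
#11 0x40→b8/s0 L1-HIT; vc=[10]
#12 0x51→b10/s0 VC-HIT; vc=[8]

MISSES = 2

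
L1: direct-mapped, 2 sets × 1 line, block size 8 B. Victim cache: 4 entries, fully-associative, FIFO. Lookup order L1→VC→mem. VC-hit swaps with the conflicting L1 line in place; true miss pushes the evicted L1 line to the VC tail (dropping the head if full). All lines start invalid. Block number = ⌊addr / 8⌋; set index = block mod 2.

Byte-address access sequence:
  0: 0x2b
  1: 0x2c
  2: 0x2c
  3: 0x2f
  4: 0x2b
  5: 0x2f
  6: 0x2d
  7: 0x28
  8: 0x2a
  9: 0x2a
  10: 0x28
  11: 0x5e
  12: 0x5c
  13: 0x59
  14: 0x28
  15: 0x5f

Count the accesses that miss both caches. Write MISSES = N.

MISSES = 2

#0 0x2b→b5/s1 MISS; vc=[]
#1 0x2c→b5/s1 L1-HIT; vc=[]
#2 0x2c→b5/s1 L1-HIT; vc=[]
#3 0x2f→b5/s1 L1-HIT; vc=[]
#4 0x2b→b5/s1 L1-HIT; vc=[]
#5 0x2f→b5/s1 L1-HIT; vc=[]
#6 0x2d→b5/s1 L1-HIT; vc=[]
#7 0x28→b5/s1 L1-HIT; vc=[]
#8 0x2a→b5/s1 L1-HIT; vc=[]
#9 0x2a→b5/s1 L1-HIT; vc=[]
#10 0x28→b5/s1 L1-HIT; vc=[]
#11 0x5e→b11/s1 MISS; vc=[5]
#12 0x5c→b11/s1 L1-HIT; vc=[5]
#13 0x59→b11/s1 L1-HIT; vc=[5]
#14 0x28→b5/s1 VC-HIT; vc=[11]
#15 0x5f→b11/s1 VC-HIT; vc=[5]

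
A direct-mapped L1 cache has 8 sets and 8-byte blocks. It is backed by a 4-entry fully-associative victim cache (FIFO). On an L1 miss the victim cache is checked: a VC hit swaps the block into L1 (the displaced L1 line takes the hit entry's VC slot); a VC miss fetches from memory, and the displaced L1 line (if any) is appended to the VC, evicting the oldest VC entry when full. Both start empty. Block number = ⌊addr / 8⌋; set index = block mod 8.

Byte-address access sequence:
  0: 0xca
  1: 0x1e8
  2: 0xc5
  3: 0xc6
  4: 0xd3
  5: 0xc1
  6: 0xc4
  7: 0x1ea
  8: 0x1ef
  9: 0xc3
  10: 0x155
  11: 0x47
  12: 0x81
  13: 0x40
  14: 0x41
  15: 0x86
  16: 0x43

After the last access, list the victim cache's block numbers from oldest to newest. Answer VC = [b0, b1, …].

VC = [26, 24, 16]

  [0] addr=0xca blk=25 s=1: MISS | VC []
  [1] addr=0x1e8 blk=61 s=5: MISS | VC []
  [2] addr=0xc5 blk=24 s=0: MISS | VC []
  [3] addr=0xc6 blk=24 s=0: L1-HIT | VC []
  [4] addr=0xd3 blk=26 s=2: MISS | VC []
  [5] addr=0xc1 blk=24 s=0: L1-HIT | VC []
  [6] addr=0xc4 blk=24 s=0: L1-HIT | VC []
  [7] addr=0x1ea blk=61 s=5: L1-HIT | VC []
  [8] addr=0x1ef blk=61 s=5: L1-HIT | VC []
  [9] addr=0xc3 blk=24 s=0: L1-HIT | VC []
  [10] addr=0x155 blk=42 s=2: MISS | VC [26]
  [11] addr=0x47 blk=8 s=0: MISS | VC [26, 24]
  [12] addr=0x81 blk=16 s=0: MISS | VC [26, 24, 8]
  [13] addr=0x40 blk=8 s=0: VC-HIT | VC [26, 24, 16]
  [14] addr=0x41 blk=8 s=0: L1-HIT | VC [26, 24, 16]
  [15] addr=0x86 blk=16 s=0: VC-HIT | VC [26, 24, 8]
  [16] addr=0x43 blk=8 s=0: VC-HIT | VC [26, 24, 16]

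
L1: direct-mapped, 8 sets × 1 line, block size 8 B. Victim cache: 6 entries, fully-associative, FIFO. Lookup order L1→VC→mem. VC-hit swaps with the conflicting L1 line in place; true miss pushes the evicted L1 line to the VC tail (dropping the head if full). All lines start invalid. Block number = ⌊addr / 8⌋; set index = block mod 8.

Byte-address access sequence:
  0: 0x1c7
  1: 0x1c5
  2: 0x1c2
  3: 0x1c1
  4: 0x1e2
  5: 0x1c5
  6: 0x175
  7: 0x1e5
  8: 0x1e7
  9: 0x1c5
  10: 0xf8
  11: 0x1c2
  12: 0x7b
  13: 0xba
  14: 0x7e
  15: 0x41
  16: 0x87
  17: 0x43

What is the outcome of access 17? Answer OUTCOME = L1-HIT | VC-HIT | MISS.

0: 0x1c7 (blk 56, set 0) → MISS  vc=[]
1: 0x1c5 (blk 56, set 0) → L1-HIT  vc=[]
2: 0x1c2 (blk 56, set 0) → L1-HIT  vc=[]
3: 0x1c1 (blk 56, set 0) → L1-HIT  vc=[]
4: 0x1e2 (blk 60, set 4) → MISS  vc=[]
5: 0x1c5 (blk 56, set 0) → L1-HIT  vc=[]
6: 0x175 (blk 46, set 6) → MISS  vc=[]
7: 0x1e5 (blk 60, set 4) → L1-HIT  vc=[]
8: 0x1e7 (blk 60, set 4) → L1-HIT  vc=[]
9: 0x1c5 (blk 56, set 0) → L1-HIT  vc=[]
10: 0xf8 (blk 31, set 7) → MISS  vc=[]
11: 0x1c2 (blk 56, set 0) → L1-HIT  vc=[]
12: 0x7b (blk 15, set 7) → MISS  vc=[31]
13: 0xba (blk 23, set 7) → MISS  vc=[31, 15]
14: 0x7e (blk 15, set 7) → VC-HIT  vc=[31, 23]
15: 0x41 (blk 8, set 0) → MISS  vc=[31, 23, 56]
16: 0x87 (blk 16, set 0) → MISS  vc=[31, 23, 56, 8]
17: 0x43 (blk 8, set 0) → VC-HIT  vc=[31, 23, 56, 16]

OUTCOME = VC-HIT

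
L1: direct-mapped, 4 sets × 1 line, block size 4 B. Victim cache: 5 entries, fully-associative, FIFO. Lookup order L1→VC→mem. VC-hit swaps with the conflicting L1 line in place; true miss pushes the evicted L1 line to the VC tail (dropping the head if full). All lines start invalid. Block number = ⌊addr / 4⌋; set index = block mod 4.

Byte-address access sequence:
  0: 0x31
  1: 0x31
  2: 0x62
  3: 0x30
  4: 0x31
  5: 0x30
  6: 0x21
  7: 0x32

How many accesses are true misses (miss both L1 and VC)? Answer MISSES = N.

#0 0x31→b12/s0 MISS; vc=[]
#1 0x31→b12/s0 L1-HIT; vc=[]
#2 0x62→b24/s0 MISS; vc=[12]
#3 0x30→b12/s0 VC-HIT; vc=[24]
#4 0x31→b12/s0 L1-HIT; vc=[24]
#5 0x30→b12/s0 L1-HIT; vc=[24]
#6 0x21→b8/s0 MISS; vc=[24,12]
#7 0x32→b12/s0 VC-HIT; vc=[24,8]

MISSES = 3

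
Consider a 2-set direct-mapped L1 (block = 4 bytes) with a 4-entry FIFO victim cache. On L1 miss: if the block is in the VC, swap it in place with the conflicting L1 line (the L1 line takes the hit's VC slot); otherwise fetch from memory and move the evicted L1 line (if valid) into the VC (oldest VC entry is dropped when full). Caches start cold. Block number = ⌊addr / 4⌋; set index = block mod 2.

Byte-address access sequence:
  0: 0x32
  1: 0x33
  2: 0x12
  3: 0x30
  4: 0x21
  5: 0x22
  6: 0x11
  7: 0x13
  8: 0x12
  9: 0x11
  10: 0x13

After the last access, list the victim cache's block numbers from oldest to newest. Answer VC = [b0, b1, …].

VC = [8, 12]

  [0] addr=0x32 blk=12 s=0: MISS | VC []
  [1] addr=0x33 blk=12 s=0: L1-HIT | VC []
  [2] addr=0x12 blk=4 s=0: MISS | VC [12]
  [3] addr=0x30 blk=12 s=0: VC-HIT | VC [4]
  [4] addr=0x21 blk=8 s=0: MISS | VC [4, 12]
  [5] addr=0x22 blk=8 s=0: L1-HIT | VC [4, 12]
  [6] addr=0x11 blk=4 s=0: VC-HIT | VC [8, 12]
  [7] addr=0x13 blk=4 s=0: L1-HIT | VC [8, 12]
  [8] addr=0x12 blk=4 s=0: L1-HIT | VC [8, 12]
  [9] addr=0x11 blk=4 s=0: L1-HIT | VC [8, 12]
  [10] addr=0x13 blk=4 s=0: L1-HIT | VC [8, 12]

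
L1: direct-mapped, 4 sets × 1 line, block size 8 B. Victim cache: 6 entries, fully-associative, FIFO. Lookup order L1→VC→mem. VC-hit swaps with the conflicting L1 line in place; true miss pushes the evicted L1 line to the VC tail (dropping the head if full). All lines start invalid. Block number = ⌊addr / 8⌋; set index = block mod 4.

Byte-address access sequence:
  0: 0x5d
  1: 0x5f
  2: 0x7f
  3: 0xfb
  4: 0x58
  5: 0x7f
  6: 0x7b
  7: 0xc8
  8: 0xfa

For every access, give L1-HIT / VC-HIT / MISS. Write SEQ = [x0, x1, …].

0: 0x5d (blk 11, set 3) → MISS  vc=[]
1: 0x5f (blk 11, set 3) → L1-HIT  vc=[]
2: 0x7f (blk 15, set 3) → MISS  vc=[11]
3: 0xfb (blk 31, set 3) → MISS  vc=[11, 15]
4: 0x58 (blk 11, set 3) → VC-HIT  vc=[31, 15]
5: 0x7f (blk 15, set 3) → VC-HIT  vc=[31, 11]
6: 0x7b (blk 15, set 3) → L1-HIT  vc=[31, 11]
7: 0xc8 (blk 25, set 1) → MISS  vc=[31, 11]
8: 0xfa (blk 31, set 3) → VC-HIT  vc=[15, 11]

SEQ = [MISS, L1-HIT, MISS, MISS, VC-HIT, VC-HIT, L1-HIT, MISS, VC-HIT]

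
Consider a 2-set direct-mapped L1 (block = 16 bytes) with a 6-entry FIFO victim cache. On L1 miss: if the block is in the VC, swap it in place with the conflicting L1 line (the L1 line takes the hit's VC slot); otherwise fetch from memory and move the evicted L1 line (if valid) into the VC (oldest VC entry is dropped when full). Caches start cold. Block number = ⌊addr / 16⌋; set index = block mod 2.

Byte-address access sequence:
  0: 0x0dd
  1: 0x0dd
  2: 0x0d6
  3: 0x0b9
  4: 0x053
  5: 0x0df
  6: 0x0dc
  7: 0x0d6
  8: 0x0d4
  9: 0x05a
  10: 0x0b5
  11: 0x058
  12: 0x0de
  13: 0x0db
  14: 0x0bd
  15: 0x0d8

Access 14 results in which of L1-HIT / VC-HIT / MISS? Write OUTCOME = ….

#0 0xdd→b13/s1 MISS; vc=[]
#1 0xdd→b13/s1 L1-HIT; vc=[]
#2 0xd6→b13/s1 L1-HIT; vc=[]
#3 0xb9→b11/s1 MISS; vc=[13]
#4 0x53→b5/s1 MISS; vc=[13,11]
#5 0xdf→b13/s1 VC-HIT; vc=[5,11]
#6 0xdc→b13/s1 L1-HIT; vc=[5,11]
#7 0xd6→b13/s1 L1-HIT; vc=[5,11]
#8 0xd4→b13/s1 L1-HIT; vc=[5,11]
#9 0x5a→b5/s1 VC-HIT; vc=[13,11]
#10 0xb5→b11/s1 VC-HIT; vc=[13,5]
#11 0x58→b5/s1 VC-HIT; vc=[13,11]
#12 0xde→b13/s1 VC-HIT; vc=[5,11]
#13 0xdb→b13/s1 L1-HIT; vc=[5,11]
#14 0xbd→b11/s1 VC-HIT; vc=[5,13]
#15 0xd8→b13/s1 VC-HIT; vc=[5,11]

OUTCOME = VC-HIT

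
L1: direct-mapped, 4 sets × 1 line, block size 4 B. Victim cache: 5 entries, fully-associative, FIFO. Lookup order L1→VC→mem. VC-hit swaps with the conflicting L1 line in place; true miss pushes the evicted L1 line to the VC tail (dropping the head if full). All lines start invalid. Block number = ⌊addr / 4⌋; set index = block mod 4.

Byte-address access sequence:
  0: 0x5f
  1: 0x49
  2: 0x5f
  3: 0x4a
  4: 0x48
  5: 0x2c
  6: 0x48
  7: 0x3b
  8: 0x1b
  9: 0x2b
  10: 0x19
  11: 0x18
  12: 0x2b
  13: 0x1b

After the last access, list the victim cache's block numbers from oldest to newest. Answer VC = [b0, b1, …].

VC = [23, 18, 14, 10]

#0 0x5f→b23/s3 MISS; vc=[]
#1 0x49→b18/s2 MISS; vc=[]
#2 0x5f→b23/s3 L1-HIT; vc=[]
#3 0x4a→b18/s2 L1-HIT; vc=[]
#4 0x48→b18/s2 L1-HIT; vc=[]
#5 0x2c→b11/s3 MISS; vc=[23]
#6 0x48→b18/s2 L1-HIT; vc=[23]
#7 0x3b→b14/s2 MISS; vc=[23,18]
#8 0x1b→b6/s2 MISS; vc=[23,18,14]
#9 0x2b→b10/s2 MISS; vc=[23,18,14,6]
#10 0x19→b6/s2 VC-HIT; vc=[23,18,14,10]
#11 0x18→b6/s2 L1-HIT; vc=[23,18,14,10]
#12 0x2b→b10/s2 VC-HIT; vc=[23,18,14,6]
#13 0x1b→b6/s2 VC-HIT; vc=[23,18,14,10]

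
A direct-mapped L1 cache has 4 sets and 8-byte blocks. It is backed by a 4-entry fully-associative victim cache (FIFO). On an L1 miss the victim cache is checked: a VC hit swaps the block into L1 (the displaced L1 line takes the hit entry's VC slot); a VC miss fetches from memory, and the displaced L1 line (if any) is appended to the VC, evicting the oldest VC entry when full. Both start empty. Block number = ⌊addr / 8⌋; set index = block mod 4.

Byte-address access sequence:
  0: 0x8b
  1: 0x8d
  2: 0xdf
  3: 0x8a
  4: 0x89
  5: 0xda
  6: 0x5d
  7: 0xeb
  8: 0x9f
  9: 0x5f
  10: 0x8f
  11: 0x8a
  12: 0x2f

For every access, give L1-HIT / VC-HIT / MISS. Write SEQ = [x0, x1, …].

SEQ = [MISS, L1-HIT, MISS, L1-HIT, L1-HIT, L1-HIT, MISS, MISS, MISS, VC-HIT, VC-HIT, L1-HIT, MISS]

0: 0x8b (blk 17, set 1) → MISS  vc=[]
1: 0x8d (blk 17, set 1) → L1-HIT  vc=[]
2: 0xdf (blk 27, set 3) → MISS  vc=[]
3: 0x8a (blk 17, set 1) → L1-HIT  vc=[]
4: 0x89 (blk 17, set 1) → L1-HIT  vc=[]
5: 0xda (blk 27, set 3) → L1-HIT  vc=[]
6: 0x5d (blk 11, set 3) → MISS  vc=[27]
7: 0xeb (blk 29, set 1) → MISS  vc=[27, 17]
8: 0x9f (blk 19, set 3) → MISS  vc=[27, 17, 11]
9: 0x5f (blk 11, set 3) → VC-HIT  vc=[27, 17, 19]
10: 0x8f (blk 17, set 1) → VC-HIT  vc=[27, 29, 19]
11: 0x8a (blk 17, set 1) → L1-HIT  vc=[27, 29, 19]
12: 0x2f (blk 5, set 1) → MISS  vc=[27, 29, 19, 17]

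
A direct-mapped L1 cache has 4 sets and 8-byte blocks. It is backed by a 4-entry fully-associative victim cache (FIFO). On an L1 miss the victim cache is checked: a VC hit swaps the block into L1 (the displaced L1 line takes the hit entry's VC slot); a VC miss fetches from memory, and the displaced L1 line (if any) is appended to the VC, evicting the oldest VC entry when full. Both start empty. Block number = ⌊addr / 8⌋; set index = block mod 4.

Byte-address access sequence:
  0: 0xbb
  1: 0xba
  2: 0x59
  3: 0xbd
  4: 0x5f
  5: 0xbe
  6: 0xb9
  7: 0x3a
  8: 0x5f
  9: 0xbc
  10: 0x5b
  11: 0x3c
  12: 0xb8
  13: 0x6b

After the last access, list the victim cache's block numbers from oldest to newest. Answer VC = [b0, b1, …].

#0 0xbb→b23/s3 MISS; vc=[]
#1 0xba→b23/s3 L1-HIT; vc=[]
#2 0x59→b11/s3 MISS; vc=[23]
#3 0xbd→b23/s3 VC-HIT; vc=[11]
#4 0x5f→b11/s3 VC-HIT; vc=[23]
#5 0xbe→b23/s3 VC-HIT; vc=[11]
#6 0xb9→b23/s3 L1-HIT; vc=[11]
#7 0x3a→b7/s3 MISS; vc=[11,23]
#8 0x5f→b11/s3 VC-HIT; vc=[7,23]
#9 0xbc→b23/s3 VC-HIT; vc=[7,11]
#10 0x5b→b11/s3 VC-HIT; vc=[7,23]
#11 0x3c→b7/s3 VC-HIT; vc=[11,23]
#12 0xb8→b23/s3 VC-HIT; vc=[11,7]
#13 0x6b→b13/s1 MISS; vc=[11,7]

VC = [11, 7]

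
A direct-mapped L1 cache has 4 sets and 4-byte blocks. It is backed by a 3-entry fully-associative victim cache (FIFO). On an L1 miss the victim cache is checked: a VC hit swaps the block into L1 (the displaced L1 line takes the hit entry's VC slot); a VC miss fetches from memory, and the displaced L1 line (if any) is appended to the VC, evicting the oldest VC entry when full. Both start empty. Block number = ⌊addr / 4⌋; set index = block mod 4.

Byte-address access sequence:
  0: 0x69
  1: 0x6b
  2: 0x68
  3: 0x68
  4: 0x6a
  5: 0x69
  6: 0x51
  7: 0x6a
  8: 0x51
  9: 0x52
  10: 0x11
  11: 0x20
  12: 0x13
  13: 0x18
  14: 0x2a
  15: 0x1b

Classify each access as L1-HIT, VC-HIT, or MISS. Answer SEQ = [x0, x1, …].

#0 0x69→b26/s2 MISS; vc=[]
#1 0x6b→b26/s2 L1-HIT; vc=[]
#2 0x68→b26/s2 L1-HIT; vc=[]
#3 0x68→b26/s2 L1-HIT; vc=[]
#4 0x6a→b26/s2 L1-HIT; vc=[]
#5 0x69→b26/s2 L1-HIT; vc=[]
#6 0x51→b20/s0 MISS; vc=[]
#7 0x6a→b26/s2 L1-HIT; vc=[]
#8 0x51→b20/s0 L1-HIT; vc=[]
#9 0x52→b20/s0 L1-HIT; vc=[]
#10 0x11→b4/s0 MISS; vc=[20]
#11 0x20→b8/s0 MISS; vc=[20,4]
#12 0x13→b4/s0 VC-HIT; vc=[20,8]
#13 0x18→b6/s2 MISS; vc=[20,8,26]
#14 0x2a→b10/s2 MISS; vc=[8,26,6]
#15 0x1b→b6/s2 VC-HIT; vc=[8,26,10]

SEQ = [MISS, L1-HIT, L1-HIT, L1-HIT, L1-HIT, L1-HIT, MISS, L1-HIT, L1-HIT, L1-HIT, MISS, MISS, VC-HIT, MISS, MISS, VC-HIT]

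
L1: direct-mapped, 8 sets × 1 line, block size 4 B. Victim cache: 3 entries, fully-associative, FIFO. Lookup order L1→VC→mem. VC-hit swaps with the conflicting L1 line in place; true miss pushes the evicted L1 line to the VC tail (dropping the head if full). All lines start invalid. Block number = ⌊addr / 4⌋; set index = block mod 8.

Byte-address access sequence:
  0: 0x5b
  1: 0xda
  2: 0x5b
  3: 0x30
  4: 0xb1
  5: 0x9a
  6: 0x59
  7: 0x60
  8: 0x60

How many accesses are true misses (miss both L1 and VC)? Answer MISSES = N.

#0 0x5b→b22/s6 MISS; vc=[]
#1 0xda→b54/s6 MISS; vc=[22]
#2 0x5b→b22/s6 VC-HIT; vc=[54]
#3 0x30→b12/s4 MISS; vc=[54]
#4 0xb1→b44/s4 MISS; vc=[54,12]
#5 0x9a→b38/s6 MISS; vc=[54,12,22]
#6 0x59→b22/s6 VC-HIT; vc=[54,12,38]
#7 0x60→b24/s0 MISS; vc=[54,12,38]
#8 0x60→b24/s0 L1-HIT; vc=[54,12,38]

MISSES = 6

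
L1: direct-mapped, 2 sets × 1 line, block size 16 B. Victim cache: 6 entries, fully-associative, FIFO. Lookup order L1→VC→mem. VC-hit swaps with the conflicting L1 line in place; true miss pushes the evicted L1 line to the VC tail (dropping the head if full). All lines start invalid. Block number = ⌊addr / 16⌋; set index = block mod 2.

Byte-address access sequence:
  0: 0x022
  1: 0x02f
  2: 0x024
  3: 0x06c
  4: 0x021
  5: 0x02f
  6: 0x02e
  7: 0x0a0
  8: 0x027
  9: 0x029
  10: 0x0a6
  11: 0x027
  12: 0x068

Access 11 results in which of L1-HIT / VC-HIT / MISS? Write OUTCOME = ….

  [0] addr=0x22 blk=2 s=0: MISS | VC []
  [1] addr=0x2f blk=2 s=0: L1-HIT | VC []
  [2] addr=0x24 blk=2 s=0: L1-HIT | VC []
  [3] addr=0x6c blk=6 s=0: MISS | VC [2]
  [4] addr=0x21 blk=2 s=0: VC-HIT | VC [6]
  [5] addr=0x2f blk=2 s=0: L1-HIT | VC [6]
  [6] addr=0x2e blk=2 s=0: L1-HIT | VC [6]
  [7] addr=0xa0 blk=10 s=0: MISS | VC [6, 2]
  [8] addr=0x27 blk=2 s=0: VC-HIT | VC [6, 10]
  [9] addr=0x29 blk=2 s=0: L1-HIT | VC [6, 10]
  [10] addr=0xa6 blk=10 s=0: VC-HIT | VC [6, 2]
  [11] addr=0x27 blk=2 s=0: VC-HIT | VC [6, 10]
  [12] addr=0x68 blk=6 s=0: VC-HIT | VC [2, 10]

OUTCOME = VC-HIT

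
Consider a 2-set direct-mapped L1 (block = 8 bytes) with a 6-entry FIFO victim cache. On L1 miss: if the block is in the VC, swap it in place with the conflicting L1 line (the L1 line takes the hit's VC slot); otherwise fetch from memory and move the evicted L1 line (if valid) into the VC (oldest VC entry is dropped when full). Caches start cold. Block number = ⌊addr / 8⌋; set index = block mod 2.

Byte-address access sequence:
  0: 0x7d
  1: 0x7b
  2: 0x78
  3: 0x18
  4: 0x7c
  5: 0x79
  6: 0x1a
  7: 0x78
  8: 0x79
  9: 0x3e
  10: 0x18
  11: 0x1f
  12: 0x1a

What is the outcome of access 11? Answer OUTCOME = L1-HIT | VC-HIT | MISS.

OUTCOME = L1-HIT

0: 0x7d (blk 15, set 1) → MISS  vc=[]
1: 0x7b (blk 15, set 1) → L1-HIT  vc=[]
2: 0x78 (blk 15, set 1) → L1-HIT  vc=[]
3: 0x18 (blk 3, set 1) → MISS  vc=[15]
4: 0x7c (blk 15, set 1) → VC-HIT  vc=[3]
5: 0x79 (blk 15, set 1) → L1-HIT  vc=[3]
6: 0x1a (blk 3, set 1) → VC-HIT  vc=[15]
7: 0x78 (blk 15, set 1) → VC-HIT  vc=[3]
8: 0x79 (blk 15, set 1) → L1-HIT  vc=[3]
9: 0x3e (blk 7, set 1) → MISS  vc=[3, 15]
10: 0x18 (blk 3, set 1) → VC-HIT  vc=[7, 15]
11: 0x1f (blk 3, set 1) → L1-HIT  vc=[7, 15]
12: 0x1a (blk 3, set 1) → L1-HIT  vc=[7, 15]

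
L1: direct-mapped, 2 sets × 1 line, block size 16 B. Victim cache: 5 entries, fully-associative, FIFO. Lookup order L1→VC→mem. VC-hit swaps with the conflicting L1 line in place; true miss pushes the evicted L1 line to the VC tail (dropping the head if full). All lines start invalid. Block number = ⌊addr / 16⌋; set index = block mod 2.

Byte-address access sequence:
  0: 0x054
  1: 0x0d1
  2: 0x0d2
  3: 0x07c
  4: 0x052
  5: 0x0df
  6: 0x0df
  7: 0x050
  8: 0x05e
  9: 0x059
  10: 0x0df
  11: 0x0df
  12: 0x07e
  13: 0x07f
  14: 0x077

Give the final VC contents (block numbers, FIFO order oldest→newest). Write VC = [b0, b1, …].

VC = [13, 5]

0: 0x54 (blk 5, set 1) → MISS  vc=[]
1: 0xd1 (blk 13, set 1) → MISS  vc=[5]
2: 0xd2 (blk 13, set 1) → L1-HIT  vc=[5]
3: 0x7c (blk 7, set 1) → MISS  vc=[5, 13]
4: 0x52 (blk 5, set 1) → VC-HIT  vc=[7, 13]
5: 0xdf (blk 13, set 1) → VC-HIT  vc=[7, 5]
6: 0xdf (blk 13, set 1) → L1-HIT  vc=[7, 5]
7: 0x50 (blk 5, set 1) → VC-HIT  vc=[7, 13]
8: 0x5e (blk 5, set 1) → L1-HIT  vc=[7, 13]
9: 0x59 (blk 5, set 1) → L1-HIT  vc=[7, 13]
10: 0xdf (blk 13, set 1) → VC-HIT  vc=[7, 5]
11: 0xdf (blk 13, set 1) → L1-HIT  vc=[7, 5]
12: 0x7e (blk 7, set 1) → VC-HIT  vc=[13, 5]
13: 0x7f (blk 7, set 1) → L1-HIT  vc=[13, 5]
14: 0x77 (blk 7, set 1) → L1-HIT  vc=[13, 5]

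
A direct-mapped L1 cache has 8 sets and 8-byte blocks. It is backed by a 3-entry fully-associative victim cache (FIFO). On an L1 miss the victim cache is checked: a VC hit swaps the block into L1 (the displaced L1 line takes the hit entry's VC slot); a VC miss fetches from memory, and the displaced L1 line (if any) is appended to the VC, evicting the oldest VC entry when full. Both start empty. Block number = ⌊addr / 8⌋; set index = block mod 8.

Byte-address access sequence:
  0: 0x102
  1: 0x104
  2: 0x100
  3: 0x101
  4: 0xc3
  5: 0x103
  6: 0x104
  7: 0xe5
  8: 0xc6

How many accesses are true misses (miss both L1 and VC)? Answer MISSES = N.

  [0] addr=0x102 blk=32 s=0: MISS | VC []
  [1] addr=0x104 blk=32 s=0: L1-HIT | VC []
  [2] addr=0x100 blk=32 s=0: L1-HIT | VC []
  [3] addr=0x101 blk=32 s=0: L1-HIT | VC []
  [4] addr=0xc3 blk=24 s=0: MISS | VC [32]
  [5] addr=0x103 blk=32 s=0: VC-HIT | VC [24]
  [6] addr=0x104 blk=32 s=0: L1-HIT | VC [24]
  [7] addr=0xe5 blk=28 s=4: MISS | VC [24]
  [8] addr=0xc6 blk=24 s=0: VC-HIT | VC [32]

MISSES = 3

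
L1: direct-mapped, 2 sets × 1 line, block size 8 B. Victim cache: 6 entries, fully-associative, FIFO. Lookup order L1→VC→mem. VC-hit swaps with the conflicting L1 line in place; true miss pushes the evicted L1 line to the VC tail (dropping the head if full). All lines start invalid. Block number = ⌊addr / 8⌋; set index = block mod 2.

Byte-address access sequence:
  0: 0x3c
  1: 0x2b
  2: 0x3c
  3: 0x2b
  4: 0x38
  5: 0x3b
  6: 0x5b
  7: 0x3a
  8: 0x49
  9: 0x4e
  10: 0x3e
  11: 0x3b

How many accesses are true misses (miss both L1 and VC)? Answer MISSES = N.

0: 0x3c (blk 7, set 1) → MISS  vc=[]
1: 0x2b (blk 5, set 1) → MISS  vc=[7]
2: 0x3c (blk 7, set 1) → VC-HIT  vc=[5]
3: 0x2b (blk 5, set 1) → VC-HIT  vc=[7]
4: 0x38 (blk 7, set 1) → VC-HIT  vc=[5]
5: 0x3b (blk 7, set 1) → L1-HIT  vc=[5]
6: 0x5b (blk 11, set 1) → MISS  vc=[5, 7]
7: 0x3a (blk 7, set 1) → VC-HIT  vc=[5, 11]
8: 0x49 (blk 9, set 1) → MISS  vc=[5, 11, 7]
9: 0x4e (blk 9, set 1) → L1-HIT  vc=[5, 11, 7]
10: 0x3e (blk 7, set 1) → VC-HIT  vc=[5, 11, 9]
11: 0x3b (blk 7, set 1) → L1-HIT  vc=[5, 11, 9]

MISSES = 4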